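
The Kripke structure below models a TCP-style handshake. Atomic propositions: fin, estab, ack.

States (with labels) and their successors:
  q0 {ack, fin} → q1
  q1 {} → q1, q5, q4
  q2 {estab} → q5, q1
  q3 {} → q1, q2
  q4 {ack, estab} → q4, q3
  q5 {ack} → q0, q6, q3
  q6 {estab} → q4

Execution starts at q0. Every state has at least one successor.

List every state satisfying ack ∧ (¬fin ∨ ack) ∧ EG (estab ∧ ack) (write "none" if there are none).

States satisfying ¬fin: {q1, q2, q3, q4, q5, q6}.
States satisfying ¬fin ∨ ack: {q0, q1, q2, q3, q4, q5, q6}.
States satisfying ack ∧ (¬fin ∨ ack): {q0, q4, q5}.
States satisfying estab ∧ ack: {q4}.
States satisfying EG (estab ∧ ack): {q4}.
States satisfying ack ∧ (¬fin ∨ ack) ∧ EG (estab ∧ ack): {q4}.

{q4}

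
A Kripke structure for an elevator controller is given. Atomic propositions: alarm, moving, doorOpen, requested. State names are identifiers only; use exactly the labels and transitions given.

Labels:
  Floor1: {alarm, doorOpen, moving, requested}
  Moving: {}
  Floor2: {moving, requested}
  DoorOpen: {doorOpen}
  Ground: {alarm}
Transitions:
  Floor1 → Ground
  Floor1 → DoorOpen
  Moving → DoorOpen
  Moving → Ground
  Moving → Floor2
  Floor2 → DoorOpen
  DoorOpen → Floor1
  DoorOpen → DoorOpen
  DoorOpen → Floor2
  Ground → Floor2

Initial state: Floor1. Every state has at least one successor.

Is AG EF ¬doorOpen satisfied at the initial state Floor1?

States satisfying EF ¬doorOpen: {Floor1, Moving, Floor2, DoorOpen, Ground}.
States satisfying AG EF ¬doorOpen: {Floor1, Moving, Floor2, DoorOpen, Ground}.
Every state reachable from Floor1 satisfies EF ¬doorOpen.
Floor1 ∈ Sat(AG EF ¬doorOpen).

Satisfied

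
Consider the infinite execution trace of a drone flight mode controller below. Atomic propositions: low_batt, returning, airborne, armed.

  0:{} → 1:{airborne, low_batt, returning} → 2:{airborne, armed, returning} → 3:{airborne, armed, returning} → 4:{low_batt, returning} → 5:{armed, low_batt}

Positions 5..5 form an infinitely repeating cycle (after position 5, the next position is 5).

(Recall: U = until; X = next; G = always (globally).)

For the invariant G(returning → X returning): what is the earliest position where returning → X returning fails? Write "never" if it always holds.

4

Check returning → X returning at each position in order: 0 ✓, 1 ✓, 2 ✓, 3 ✓.
At position 4 the labels are {low_batt, returning} and the next position 5 has {armed, low_batt}, so returning → X returning is false there. This is the first violation.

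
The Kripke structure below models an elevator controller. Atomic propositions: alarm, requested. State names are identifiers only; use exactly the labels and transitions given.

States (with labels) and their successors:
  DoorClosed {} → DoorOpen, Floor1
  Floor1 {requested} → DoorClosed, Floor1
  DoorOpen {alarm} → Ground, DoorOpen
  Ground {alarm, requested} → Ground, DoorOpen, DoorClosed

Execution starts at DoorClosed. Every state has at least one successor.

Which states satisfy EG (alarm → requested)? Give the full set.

{DoorClosed, Floor1, Ground}

States satisfying alarm → requested: {DoorClosed, Floor1, Ground}.
States satisfying EG (alarm → requested): {DoorClosed, Floor1, Ground}.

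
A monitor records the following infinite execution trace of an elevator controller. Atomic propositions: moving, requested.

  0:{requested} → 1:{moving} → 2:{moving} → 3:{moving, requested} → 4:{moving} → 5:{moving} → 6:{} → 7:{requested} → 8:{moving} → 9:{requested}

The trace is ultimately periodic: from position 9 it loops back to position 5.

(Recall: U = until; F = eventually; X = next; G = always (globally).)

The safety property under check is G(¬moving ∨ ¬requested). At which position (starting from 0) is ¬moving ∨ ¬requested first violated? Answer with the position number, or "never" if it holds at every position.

3

Check ¬moving ∨ ¬requested at each position in order: 0 ✓, 1 ✓, 2 ✓.
At position 3 the labels are {moving, requested}, so ¬moving ∨ ¬requested is false there. This is the first violation.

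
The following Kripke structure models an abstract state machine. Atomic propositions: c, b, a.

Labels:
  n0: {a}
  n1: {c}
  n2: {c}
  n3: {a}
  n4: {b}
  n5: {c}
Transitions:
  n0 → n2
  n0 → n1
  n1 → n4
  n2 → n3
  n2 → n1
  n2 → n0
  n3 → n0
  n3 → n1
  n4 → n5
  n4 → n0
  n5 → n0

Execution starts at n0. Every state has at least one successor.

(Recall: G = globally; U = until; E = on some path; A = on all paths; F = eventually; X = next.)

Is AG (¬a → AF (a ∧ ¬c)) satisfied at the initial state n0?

States satisfying ¬a → AF (a ∧ ¬c): {n0, n1, n2, n3, n4, n5}.
States satisfying AG (¬a → AF (a ∧ ¬c)): {n0, n1, n2, n3, n4, n5}.
Every state reachable from n0 satisfies ¬a → AF (a ∧ ¬c).
n0 ∈ Sat(AG (¬a → AF (a ∧ ¬c))).

Yes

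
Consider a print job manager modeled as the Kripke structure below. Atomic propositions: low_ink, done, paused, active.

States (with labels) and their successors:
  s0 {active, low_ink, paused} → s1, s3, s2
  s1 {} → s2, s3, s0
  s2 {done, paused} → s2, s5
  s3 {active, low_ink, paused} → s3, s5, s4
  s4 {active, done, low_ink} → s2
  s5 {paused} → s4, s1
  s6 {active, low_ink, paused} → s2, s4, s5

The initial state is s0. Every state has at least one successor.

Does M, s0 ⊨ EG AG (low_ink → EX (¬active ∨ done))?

Holds

States satisfying AG (low_ink → EX (¬active ∨ done)): {s0, s1, s2, s3, s4, s5, s6}.
States satisfying EG AG (low_ink → EX (¬active ∨ done)): {s0, s1, s2, s3, s4, s5, s6}.
s0 ∈ Sat(EG AG (low_ink → EX (¬active ∨ done))).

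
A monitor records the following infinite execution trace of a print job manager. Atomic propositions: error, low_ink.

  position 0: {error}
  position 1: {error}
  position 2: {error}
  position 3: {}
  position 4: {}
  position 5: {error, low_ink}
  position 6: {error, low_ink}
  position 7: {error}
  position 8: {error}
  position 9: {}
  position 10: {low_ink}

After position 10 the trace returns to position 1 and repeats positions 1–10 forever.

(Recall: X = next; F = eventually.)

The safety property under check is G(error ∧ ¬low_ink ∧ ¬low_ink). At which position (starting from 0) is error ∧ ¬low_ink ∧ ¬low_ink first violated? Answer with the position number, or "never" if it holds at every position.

3

Check error ∧ ¬low_ink ∧ ¬low_ink at each position in order: 0 ✓, 1 ✓, 2 ✓.
At position 3 the labels are {}, so error ∧ ¬low_ink ∧ ¬low_ink is false there. This is the first violation.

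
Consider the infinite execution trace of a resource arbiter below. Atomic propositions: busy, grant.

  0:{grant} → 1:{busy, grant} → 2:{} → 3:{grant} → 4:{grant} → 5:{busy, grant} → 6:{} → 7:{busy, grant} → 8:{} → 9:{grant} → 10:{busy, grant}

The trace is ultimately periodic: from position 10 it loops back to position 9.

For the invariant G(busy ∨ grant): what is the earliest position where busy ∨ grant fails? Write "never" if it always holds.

Check busy ∨ grant at each position in order: 0 ✓, 1 ✓.
At position 2 the labels are {}, so busy ∨ grant is false there. This is the first violation.

2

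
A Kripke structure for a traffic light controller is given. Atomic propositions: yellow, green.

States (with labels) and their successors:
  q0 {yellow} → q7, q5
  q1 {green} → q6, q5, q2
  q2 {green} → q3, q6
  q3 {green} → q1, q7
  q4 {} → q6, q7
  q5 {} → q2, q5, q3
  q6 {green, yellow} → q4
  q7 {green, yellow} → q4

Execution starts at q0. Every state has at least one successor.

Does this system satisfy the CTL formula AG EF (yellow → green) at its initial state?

Yes

States satisfying EF (yellow → green): {q0, q1, q2, q3, q4, q5, q6, q7}.
States satisfying AG EF (yellow → green): {q0, q1, q2, q3, q4, q5, q6, q7}.
Every state reachable from q0 satisfies EF (yellow → green).
q0 ∈ Sat(AG EF (yellow → green)).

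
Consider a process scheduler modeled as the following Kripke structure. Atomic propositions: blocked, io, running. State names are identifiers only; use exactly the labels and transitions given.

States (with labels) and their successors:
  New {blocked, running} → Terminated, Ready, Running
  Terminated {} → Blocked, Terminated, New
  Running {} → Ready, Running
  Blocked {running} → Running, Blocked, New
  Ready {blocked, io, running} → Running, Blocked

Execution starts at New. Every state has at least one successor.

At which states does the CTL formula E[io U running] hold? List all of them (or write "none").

{New, Blocked, Ready}

States satisfying io: {Ready}.
States satisfying running: {New, Blocked, Ready}.
States satisfying E[io U running]: {New, Blocked, Ready}.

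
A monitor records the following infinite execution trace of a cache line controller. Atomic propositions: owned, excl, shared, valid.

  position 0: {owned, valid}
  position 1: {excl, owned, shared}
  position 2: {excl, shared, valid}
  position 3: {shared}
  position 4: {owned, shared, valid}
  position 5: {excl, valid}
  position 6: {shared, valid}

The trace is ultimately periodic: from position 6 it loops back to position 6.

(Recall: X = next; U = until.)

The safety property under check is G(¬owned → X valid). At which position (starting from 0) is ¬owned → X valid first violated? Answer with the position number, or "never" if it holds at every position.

2

Check ¬owned → X valid at each position in order: 0 ✓, 1 ✓.
At position 2 the labels are {excl, shared, valid} and the next position 3 has {shared}, so ¬owned → X valid is false there. This is the first violation.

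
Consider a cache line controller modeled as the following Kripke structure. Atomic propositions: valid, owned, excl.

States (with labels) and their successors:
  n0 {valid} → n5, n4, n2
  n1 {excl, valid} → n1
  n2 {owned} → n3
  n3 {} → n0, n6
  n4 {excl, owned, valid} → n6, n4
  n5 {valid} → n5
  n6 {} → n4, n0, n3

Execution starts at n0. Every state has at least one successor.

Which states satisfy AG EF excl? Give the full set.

{n1}

States satisfying EF excl: {n0, n1, n2, n3, n4, n6}.
States satisfying AG EF excl: {n1}.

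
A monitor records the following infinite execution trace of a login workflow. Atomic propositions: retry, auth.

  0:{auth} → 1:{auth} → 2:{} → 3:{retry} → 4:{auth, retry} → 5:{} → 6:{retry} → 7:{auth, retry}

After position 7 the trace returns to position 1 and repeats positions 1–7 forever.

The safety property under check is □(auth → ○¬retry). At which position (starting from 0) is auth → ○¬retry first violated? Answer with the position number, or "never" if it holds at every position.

never

auth → ○¬retry holds at every position 0..7, and those are all the positions the trace ever visits, so the invariant □(auth → ○¬retry) is never violated.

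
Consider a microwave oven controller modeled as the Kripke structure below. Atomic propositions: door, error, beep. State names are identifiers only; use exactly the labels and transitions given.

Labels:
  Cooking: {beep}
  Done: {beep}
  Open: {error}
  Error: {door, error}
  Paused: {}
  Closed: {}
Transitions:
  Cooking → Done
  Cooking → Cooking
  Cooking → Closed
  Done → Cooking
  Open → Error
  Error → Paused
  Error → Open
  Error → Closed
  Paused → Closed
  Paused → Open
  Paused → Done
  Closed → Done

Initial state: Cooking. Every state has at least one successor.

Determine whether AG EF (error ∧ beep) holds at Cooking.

No

States satisfying EF (error ∧ beep): ∅.
States satisfying AG EF (error ∧ beep): ∅.
Closed is reachable from Cooking and violates EF (error ∧ beep), so AG fails at Cooking.
Cooking ∉ Sat(AG EF (error ∧ beep)).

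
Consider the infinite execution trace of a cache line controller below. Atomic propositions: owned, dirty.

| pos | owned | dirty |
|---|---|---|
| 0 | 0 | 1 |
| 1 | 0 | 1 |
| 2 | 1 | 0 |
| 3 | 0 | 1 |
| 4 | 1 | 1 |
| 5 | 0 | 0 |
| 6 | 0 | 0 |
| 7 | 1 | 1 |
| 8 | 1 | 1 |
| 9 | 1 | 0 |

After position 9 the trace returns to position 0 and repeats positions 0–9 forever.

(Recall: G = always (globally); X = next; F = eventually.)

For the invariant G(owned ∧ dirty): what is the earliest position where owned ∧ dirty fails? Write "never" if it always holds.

At position 0 the labels are {dirty}, so owned ∧ dirty is false there. This is the first violation.

0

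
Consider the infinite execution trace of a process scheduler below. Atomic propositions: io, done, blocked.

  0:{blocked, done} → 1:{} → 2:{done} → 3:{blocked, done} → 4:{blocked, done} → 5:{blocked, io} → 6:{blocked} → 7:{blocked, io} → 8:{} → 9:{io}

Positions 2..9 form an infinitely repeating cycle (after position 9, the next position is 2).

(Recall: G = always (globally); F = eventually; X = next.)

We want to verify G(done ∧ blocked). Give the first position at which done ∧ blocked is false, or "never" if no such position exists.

Check done ∧ blocked at each position in order: 0 ✓.
At position 1 the labels are {}, so done ∧ blocked is false there. This is the first violation.

1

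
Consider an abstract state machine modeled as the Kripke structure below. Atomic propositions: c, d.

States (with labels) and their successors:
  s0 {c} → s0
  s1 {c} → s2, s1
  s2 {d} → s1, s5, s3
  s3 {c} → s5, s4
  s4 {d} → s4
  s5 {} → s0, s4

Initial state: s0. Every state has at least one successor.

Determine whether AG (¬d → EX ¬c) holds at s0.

No

States satisfying ¬d → EX ¬c: {s1, s2, s3, s4, s5}.
States satisfying AG (¬d → EX ¬c): {s4}.
s0 is reachable from s0 and violates ¬d → EX ¬c, so AG fails at s0.
s0 ∉ Sat(AG (¬d → EX ¬c)).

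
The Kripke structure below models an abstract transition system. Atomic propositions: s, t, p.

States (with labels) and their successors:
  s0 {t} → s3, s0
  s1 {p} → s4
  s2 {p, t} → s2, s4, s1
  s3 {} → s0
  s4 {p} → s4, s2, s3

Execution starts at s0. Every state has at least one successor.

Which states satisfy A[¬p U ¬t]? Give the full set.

{s1, s3, s4}

States satisfying ¬p: {s0, s3}.
States satisfying ¬t: {s1, s3, s4}.
States satisfying A[¬p U ¬t]: {s1, s3, s4}.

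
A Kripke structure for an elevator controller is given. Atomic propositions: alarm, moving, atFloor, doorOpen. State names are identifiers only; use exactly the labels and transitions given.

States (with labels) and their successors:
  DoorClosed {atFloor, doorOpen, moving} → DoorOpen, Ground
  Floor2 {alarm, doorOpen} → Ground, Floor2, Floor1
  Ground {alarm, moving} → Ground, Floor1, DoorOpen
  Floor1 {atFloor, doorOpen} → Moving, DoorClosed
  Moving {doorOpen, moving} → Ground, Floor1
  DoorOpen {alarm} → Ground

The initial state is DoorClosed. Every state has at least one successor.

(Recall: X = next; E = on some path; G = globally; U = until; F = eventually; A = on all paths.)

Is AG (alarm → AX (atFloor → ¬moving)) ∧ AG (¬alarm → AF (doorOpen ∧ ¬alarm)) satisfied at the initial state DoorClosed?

Yes

States satisfying alarm → AX (atFloor → ¬moving): {DoorClosed, Floor2, Ground, Floor1, Moving, DoorOpen}.
States satisfying AG (alarm → AX (atFloor → ¬moving)): {DoorClosed, Floor2, Ground, Floor1, Moving, DoorOpen}.
States satisfying ¬alarm → AF (doorOpen ∧ ¬alarm): {DoorClosed, Floor2, Ground, Floor1, Moving, DoorOpen}.
States satisfying AG (¬alarm → AF (doorOpen ∧ ¬alarm)): {DoorClosed, Floor2, Ground, Floor1, Moving, DoorOpen}.
States satisfying AG (alarm → AX (atFloor → ¬moving)) ∧ AG (¬alarm → AF (doorOpen ∧ ¬alarm)): {DoorClosed, Floor2, Ground, Floor1, Moving, DoorOpen}.
DoorClosed ∈ Sat(AG (alarm → AX (atFloor → ¬moving)) ∧ AG (¬alarm → AF (doorOpen ∧ ¬alarm))).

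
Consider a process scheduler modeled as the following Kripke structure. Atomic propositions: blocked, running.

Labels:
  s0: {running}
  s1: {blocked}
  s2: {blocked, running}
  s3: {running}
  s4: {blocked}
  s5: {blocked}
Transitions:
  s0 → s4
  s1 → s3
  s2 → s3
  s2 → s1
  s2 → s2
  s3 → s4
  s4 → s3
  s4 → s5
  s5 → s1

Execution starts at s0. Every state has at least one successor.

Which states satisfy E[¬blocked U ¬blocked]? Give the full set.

States satisfying ¬blocked: {s0, s3}.
States satisfying E[¬blocked U ¬blocked]: {s0, s3}.

{s0, s3}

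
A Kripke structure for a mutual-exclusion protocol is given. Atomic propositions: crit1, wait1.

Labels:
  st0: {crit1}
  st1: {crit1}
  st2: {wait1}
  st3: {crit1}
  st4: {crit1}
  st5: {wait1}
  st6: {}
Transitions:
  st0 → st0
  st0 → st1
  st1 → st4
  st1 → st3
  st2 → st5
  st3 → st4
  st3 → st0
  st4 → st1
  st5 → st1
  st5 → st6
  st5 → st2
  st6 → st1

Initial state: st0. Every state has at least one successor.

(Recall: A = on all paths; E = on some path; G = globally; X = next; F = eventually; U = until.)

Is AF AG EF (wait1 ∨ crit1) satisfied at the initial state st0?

States satisfying AG EF (wait1 ∨ crit1): {st0, st1, st2, st3, st4, st5, st6}.
States satisfying AF AG EF (wait1 ∨ crit1): {st0, st1, st2, st3, st4, st5, st6}.
st0 ∈ Sat(AF AG EF (wait1 ∨ crit1)).

Holds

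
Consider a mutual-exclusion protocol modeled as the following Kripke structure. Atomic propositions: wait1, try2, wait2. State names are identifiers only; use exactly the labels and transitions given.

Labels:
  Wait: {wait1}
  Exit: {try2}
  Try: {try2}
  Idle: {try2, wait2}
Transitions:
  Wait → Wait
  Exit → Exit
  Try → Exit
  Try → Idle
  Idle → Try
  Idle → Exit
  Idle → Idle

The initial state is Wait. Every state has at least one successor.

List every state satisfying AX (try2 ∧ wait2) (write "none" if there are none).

States satisfying try2 ∧ wait2: {Idle}.
States satisfying AX (try2 ∧ wait2): ∅.

none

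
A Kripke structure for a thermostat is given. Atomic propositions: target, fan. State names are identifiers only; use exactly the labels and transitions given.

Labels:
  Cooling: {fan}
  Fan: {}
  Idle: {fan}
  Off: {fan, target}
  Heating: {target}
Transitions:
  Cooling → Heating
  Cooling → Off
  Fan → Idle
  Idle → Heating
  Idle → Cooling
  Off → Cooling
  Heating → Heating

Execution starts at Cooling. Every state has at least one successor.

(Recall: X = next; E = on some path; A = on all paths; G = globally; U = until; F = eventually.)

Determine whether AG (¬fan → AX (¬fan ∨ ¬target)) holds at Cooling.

Yes

States satisfying ¬fan → AX (¬fan ∨ ¬target): {Cooling, Fan, Idle, Off, Heating}.
States satisfying AG (¬fan → AX (¬fan ∨ ¬target)): {Cooling, Fan, Idle, Off, Heating}.
Every state reachable from Cooling satisfies ¬fan → AX (¬fan ∨ ¬target).
Cooling ∈ Sat(AG (¬fan → AX (¬fan ∨ ¬target))).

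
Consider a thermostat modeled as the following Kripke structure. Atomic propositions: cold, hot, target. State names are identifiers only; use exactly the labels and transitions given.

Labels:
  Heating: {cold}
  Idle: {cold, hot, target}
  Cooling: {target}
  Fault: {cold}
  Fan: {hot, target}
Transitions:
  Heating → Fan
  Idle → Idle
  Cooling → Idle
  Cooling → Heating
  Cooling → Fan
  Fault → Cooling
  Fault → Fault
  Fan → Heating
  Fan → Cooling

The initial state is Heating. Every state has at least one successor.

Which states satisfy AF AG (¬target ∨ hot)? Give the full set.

{Idle}

States satisfying AG (¬target ∨ hot): {Idle}.
States satisfying AF AG (¬target ∨ hot): {Idle}.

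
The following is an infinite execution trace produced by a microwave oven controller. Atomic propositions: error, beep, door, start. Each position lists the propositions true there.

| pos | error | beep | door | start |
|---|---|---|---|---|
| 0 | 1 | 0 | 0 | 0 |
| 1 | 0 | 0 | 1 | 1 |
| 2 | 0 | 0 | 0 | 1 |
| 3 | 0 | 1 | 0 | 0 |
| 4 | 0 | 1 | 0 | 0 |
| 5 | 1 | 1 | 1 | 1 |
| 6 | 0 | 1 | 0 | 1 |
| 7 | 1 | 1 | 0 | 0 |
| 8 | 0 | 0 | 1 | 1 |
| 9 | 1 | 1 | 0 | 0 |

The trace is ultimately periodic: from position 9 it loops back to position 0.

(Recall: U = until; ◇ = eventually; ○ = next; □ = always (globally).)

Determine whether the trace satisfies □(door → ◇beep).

door → ◇beep holds at every position 0..9, and those are all positions ever visited, so □(door → ◇beep) holds.
Positions where door holds: 1, 5, 8.
Check ◇beep at each: 1→ok, 5→ok, 8→ok.

Yes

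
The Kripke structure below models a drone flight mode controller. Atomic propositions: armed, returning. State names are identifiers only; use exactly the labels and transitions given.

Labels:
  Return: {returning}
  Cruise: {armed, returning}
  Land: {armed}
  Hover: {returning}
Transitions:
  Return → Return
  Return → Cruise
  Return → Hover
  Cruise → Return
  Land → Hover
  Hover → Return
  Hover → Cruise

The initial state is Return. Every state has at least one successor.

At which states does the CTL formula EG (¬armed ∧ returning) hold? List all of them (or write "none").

{Return, Hover}

States satisfying ¬armed ∧ returning: {Return, Hover}.
States satisfying EG (¬armed ∧ returning): {Return, Hover}.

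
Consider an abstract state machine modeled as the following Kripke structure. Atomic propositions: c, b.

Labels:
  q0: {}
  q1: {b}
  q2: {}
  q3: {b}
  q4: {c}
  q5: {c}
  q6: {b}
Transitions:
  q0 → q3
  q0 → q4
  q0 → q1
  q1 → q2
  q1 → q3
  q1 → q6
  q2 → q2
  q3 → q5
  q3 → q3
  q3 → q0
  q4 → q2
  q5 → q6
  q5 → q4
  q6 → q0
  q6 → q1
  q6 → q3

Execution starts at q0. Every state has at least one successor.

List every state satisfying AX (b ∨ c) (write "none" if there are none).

{q0, q5}

States satisfying b ∨ c: {q1, q3, q4, q5, q6}.
States satisfying AX (b ∨ c): {q0, q5}.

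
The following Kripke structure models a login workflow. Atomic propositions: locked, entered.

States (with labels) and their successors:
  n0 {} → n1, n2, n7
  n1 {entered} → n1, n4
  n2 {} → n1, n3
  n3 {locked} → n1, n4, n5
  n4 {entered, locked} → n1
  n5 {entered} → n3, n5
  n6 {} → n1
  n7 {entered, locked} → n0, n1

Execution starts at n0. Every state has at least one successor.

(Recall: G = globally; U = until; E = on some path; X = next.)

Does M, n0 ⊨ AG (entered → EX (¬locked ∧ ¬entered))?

No

States satisfying entered → EX (¬locked ∧ ¬entered): {n0, n2, n3, n6, n7}.
States satisfying AG (entered → EX (¬locked ∧ ¬entered)): ∅.
n1 is reachable from n0 and violates entered → EX (¬locked ∧ ¬entered), so AG fails at n0.
n0 ∉ Sat(AG (entered → EX (¬locked ∧ ¬entered))).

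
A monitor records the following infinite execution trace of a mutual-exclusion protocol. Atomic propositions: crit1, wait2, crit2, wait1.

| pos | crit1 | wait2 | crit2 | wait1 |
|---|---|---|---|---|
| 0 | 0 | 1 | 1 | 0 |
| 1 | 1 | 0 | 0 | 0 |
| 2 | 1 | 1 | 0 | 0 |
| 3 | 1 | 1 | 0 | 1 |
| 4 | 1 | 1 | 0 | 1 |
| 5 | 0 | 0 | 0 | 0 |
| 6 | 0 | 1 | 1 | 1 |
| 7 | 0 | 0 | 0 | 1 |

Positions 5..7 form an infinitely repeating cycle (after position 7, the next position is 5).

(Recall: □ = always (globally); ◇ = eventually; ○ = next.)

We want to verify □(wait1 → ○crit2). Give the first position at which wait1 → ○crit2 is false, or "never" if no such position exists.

Check wait1 → ○crit2 at each position in order: 0 ✓, 1 ✓, 2 ✓.
At position 3 the labels are {crit1, wait1, wait2} and the next position 4 has {crit1, wait1, wait2}, so wait1 → ○crit2 is false there. This is the first violation.

3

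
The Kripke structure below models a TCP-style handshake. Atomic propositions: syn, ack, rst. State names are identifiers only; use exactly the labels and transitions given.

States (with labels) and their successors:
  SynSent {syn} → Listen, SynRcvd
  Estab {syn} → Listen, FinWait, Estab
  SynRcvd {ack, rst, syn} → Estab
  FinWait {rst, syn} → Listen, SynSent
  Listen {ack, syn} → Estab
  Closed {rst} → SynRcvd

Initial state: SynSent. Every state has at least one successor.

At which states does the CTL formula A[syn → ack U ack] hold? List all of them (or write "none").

States satisfying syn → ack: {SynRcvd, Listen, Closed}.
States satisfying ack: {SynRcvd, Listen}.
States satisfying A[syn → ack U ack]: {SynRcvd, Listen, Closed}.

{SynRcvd, Listen, Closed}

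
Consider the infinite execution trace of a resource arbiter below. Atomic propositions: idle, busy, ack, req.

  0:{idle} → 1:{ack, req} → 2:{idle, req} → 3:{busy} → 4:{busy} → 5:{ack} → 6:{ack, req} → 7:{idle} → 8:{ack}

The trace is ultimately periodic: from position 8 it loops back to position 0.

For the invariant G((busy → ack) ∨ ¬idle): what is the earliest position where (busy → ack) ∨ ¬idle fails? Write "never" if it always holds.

never

(busy → ack) ∨ ¬idle holds at every position 0..8, and those are all the positions the trace ever visits, so the invariant G((busy → ack) ∨ ¬idle) is never violated.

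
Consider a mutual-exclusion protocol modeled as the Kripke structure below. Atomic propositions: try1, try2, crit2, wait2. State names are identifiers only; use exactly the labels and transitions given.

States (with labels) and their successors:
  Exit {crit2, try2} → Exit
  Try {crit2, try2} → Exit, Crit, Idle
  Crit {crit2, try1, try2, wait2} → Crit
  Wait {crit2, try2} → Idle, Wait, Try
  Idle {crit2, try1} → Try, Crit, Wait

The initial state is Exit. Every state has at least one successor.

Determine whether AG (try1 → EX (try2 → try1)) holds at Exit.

Holds

States satisfying try1 → EX (try2 → try1): {Exit, Try, Crit, Wait, Idle}.
States satisfying AG (try1 → EX (try2 → try1)): {Exit, Try, Crit, Wait, Idle}.
Every state reachable from Exit satisfies try1 → EX (try2 → try1).
Exit ∈ Sat(AG (try1 → EX (try2 → try1))).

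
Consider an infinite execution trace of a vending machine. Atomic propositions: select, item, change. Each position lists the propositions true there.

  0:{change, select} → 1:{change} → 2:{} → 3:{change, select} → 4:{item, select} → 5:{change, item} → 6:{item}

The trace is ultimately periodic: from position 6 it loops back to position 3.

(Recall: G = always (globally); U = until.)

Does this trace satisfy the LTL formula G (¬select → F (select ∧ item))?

¬select → F (select ∧ item) holds at every position 0..6, and those are all positions ever visited, so G (¬select → F (select ∧ item)) holds.
Positions where ¬select holds: 1, 2, 5, 6.
Check F (select ∧ item) at each: 1→ok, 2→ok, 5→ok, 6→ok.

Satisfied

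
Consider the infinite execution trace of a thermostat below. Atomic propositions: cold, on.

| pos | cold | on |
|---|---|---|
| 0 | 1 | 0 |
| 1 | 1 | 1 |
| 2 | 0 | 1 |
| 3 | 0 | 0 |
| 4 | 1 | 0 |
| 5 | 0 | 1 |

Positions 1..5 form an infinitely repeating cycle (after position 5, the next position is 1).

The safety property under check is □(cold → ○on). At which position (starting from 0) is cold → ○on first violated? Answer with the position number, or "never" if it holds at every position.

cold → ○on holds at every position 0..5, and those are all the positions the trace ever visits, so the invariant □(cold → ○on) is never violated.

never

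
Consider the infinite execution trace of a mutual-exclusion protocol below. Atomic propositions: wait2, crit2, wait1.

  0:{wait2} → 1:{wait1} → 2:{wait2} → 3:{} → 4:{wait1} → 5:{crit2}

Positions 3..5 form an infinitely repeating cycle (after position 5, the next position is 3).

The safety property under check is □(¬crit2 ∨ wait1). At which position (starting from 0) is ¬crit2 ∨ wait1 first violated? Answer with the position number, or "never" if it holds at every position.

5

Check ¬crit2 ∨ wait1 at each position in order: 0 ✓, 1 ✓, 2 ✓, 3 ✓, 4 ✓.
At position 5 the labels are {crit2}, so ¬crit2 ∨ wait1 is false there. This is the first violation.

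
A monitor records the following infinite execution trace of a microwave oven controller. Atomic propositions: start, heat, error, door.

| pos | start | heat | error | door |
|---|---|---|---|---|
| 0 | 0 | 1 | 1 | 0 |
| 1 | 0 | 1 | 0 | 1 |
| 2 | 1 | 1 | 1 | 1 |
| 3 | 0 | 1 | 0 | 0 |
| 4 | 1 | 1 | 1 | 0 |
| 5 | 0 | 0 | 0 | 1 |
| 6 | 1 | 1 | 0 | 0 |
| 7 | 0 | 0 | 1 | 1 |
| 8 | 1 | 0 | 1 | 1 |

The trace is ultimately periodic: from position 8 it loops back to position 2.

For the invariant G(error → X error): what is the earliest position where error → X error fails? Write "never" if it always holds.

0

At position 0 the labels are {error, heat} and the next position 1 has {door, heat}, so error → X error is false there. This is the first violation.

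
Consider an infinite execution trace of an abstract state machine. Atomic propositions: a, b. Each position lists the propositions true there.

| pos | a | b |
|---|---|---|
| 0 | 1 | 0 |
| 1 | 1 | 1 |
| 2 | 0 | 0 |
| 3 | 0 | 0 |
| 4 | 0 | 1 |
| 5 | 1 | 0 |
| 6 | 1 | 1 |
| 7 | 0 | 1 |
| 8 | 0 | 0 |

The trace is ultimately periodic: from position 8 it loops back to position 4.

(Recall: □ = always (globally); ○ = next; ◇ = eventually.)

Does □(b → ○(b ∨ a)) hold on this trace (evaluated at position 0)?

b → ○(b ∨ a) must hold at every position from 0 onward. It fails at position 1, so □(b → ○(b ∨ a)) is false.
Positions where b holds: 1, 4, 6, 7.
Check ○(b ∨ a) at each: 1→fails, 4→ok, 6→ok, 7→fails.

Does not hold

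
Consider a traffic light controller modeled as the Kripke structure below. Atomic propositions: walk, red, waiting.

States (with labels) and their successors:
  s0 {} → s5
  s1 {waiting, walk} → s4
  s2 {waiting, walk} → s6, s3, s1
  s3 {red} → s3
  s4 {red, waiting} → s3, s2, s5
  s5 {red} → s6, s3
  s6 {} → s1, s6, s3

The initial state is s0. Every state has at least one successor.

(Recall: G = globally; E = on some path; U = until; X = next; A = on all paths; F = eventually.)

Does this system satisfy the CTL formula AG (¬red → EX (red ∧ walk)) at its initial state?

States satisfying ¬red → EX (red ∧ walk): {s3, s4, s5}.
States satisfying AG (¬red → EX (red ∧ walk)): {s3}.
s0 is reachable from s0 and violates ¬red → EX (red ∧ walk), so AG fails at s0.
s0 ∉ Sat(AG (¬red → EX (red ∧ walk))).

Violated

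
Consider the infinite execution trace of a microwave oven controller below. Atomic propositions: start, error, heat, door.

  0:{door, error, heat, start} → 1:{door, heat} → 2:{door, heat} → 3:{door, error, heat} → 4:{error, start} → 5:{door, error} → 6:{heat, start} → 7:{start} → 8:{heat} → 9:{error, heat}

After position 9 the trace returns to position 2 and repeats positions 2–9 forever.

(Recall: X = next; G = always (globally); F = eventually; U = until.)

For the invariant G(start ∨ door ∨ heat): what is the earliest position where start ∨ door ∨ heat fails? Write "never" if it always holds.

never

start ∨ door ∨ heat holds at every position 0..9, and those are all the positions the trace ever visits, so the invariant G(start ∨ door ∨ heat) is never violated.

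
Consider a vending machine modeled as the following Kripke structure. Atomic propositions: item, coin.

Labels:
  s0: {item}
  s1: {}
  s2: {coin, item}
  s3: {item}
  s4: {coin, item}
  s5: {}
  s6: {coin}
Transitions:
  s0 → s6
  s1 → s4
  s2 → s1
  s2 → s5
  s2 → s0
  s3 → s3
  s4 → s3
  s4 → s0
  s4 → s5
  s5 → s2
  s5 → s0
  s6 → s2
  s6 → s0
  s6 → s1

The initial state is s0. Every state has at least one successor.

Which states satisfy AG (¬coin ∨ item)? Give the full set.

{s3}

States satisfying ¬coin ∨ item: {s0, s1, s2, s3, s4, s5}.
States satisfying AG (¬coin ∨ item): {s3}.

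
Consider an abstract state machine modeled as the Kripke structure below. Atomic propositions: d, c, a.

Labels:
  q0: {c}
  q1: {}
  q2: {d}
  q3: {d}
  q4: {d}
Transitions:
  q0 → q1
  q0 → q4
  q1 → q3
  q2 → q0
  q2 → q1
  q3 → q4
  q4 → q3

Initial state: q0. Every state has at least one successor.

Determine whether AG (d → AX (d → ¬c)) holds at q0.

States satisfying d → AX (d → ¬c): {q0, q1, q2, q3, q4}.
States satisfying AG (d → AX (d → ¬c)): {q0, q1, q2, q3, q4}.
Every state reachable from q0 satisfies d → AX (d → ¬c).
q0 ∈ Sat(AG (d → AX (d → ¬c))).

Holds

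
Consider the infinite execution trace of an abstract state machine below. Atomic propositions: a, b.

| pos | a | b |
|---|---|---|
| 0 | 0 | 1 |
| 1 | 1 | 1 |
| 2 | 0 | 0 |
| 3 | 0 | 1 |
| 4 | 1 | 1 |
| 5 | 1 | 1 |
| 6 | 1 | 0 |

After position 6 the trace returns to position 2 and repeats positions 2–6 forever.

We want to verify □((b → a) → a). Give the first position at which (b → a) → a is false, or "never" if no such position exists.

Check (b → a) → a at each position in order: 0 ✓, 1 ✓.
At position 2 the labels are {}, so (b → a) → a is false there. This is the first violation.

2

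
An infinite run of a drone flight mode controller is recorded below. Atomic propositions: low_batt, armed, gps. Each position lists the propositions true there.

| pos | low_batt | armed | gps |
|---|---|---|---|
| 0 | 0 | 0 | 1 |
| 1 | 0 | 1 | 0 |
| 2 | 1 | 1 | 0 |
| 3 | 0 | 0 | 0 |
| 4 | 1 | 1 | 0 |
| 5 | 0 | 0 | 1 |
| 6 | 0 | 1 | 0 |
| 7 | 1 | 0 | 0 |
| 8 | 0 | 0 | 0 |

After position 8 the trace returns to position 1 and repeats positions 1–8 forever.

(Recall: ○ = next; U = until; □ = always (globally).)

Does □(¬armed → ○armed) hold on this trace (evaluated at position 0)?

¬armed → ○armed must hold at every position from 0 onward. It fails at position 7, so □(¬armed → ○armed) is false.
Positions where ¬armed holds: 0, 3, 5, 7, 8.
Check ○armed at each: 0→ok, 3→ok, 5→ok, 7→fails, 8→ok.

Violated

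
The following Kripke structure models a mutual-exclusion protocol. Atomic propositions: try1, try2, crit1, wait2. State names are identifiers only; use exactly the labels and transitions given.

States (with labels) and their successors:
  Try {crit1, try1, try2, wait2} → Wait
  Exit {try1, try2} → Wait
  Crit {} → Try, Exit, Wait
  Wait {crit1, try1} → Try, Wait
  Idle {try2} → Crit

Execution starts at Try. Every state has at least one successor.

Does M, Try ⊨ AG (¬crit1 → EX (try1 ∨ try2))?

Holds

States satisfying ¬crit1 → EX (try1 ∨ try2): {Try, Exit, Crit, Wait}.
States satisfying AG (¬crit1 → EX (try1 ∨ try2)): {Try, Exit, Crit, Wait}.
Every state reachable from Try satisfies ¬crit1 → EX (try1 ∨ try2).
Try ∈ Sat(AG (¬crit1 → EX (try1 ∨ try2))).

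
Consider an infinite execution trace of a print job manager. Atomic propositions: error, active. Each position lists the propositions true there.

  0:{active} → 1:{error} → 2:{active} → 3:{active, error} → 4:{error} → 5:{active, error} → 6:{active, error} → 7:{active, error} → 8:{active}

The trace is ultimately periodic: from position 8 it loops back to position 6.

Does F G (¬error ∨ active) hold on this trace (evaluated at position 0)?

Holds

G (¬error ∨ active) holds at position 5, which is reachable from 0, so F G (¬error ∨ active) holds.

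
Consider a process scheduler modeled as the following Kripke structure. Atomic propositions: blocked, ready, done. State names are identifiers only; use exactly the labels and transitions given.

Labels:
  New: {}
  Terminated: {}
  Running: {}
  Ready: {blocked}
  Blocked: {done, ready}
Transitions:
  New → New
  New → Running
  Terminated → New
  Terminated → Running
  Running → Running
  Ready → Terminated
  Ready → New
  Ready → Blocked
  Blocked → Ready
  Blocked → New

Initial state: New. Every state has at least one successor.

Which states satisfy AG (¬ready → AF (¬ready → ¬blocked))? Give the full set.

States satisfying ¬ready → AF (¬ready → ¬blocked): {New, Terminated, Running, Ready, Blocked}.
States satisfying AG (¬ready → AF (¬ready → ¬blocked)): {New, Terminated, Running, Ready, Blocked}.

{New, Terminated, Running, Ready, Blocked}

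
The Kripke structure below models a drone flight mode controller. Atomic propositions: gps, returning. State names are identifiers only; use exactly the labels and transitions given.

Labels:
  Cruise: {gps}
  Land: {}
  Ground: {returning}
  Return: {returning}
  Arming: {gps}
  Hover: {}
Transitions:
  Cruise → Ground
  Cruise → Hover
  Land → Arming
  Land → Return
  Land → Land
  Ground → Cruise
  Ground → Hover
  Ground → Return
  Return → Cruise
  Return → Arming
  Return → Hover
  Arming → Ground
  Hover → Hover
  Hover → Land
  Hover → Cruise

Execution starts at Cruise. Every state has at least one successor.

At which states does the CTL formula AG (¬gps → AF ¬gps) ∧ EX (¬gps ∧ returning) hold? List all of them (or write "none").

{Cruise, Land, Ground, Arming}

States satisfying ¬gps → AF ¬gps: {Cruise, Land, Ground, Return, Arming, Hover}.
States satisfying AG (¬gps → AF ¬gps): {Cruise, Land, Ground, Return, Arming, Hover}.
States satisfying ¬gps ∧ returning: {Ground, Return}.
States satisfying EX (¬gps ∧ returning): {Cruise, Land, Ground, Arming}.
States satisfying AG (¬gps → AF ¬gps) ∧ EX (¬gps ∧ returning): {Cruise, Land, Ground, Arming}.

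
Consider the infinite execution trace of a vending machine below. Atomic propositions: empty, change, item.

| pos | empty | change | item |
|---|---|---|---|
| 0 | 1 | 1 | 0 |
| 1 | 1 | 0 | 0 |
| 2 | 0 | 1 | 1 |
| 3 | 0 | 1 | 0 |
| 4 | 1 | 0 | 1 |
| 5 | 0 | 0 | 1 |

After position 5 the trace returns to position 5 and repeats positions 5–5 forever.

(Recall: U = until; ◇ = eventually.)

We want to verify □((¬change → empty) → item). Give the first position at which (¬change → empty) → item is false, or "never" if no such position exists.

At position 0 the labels are {change, empty}, so (¬change → empty) → item is false there. This is the first violation.

0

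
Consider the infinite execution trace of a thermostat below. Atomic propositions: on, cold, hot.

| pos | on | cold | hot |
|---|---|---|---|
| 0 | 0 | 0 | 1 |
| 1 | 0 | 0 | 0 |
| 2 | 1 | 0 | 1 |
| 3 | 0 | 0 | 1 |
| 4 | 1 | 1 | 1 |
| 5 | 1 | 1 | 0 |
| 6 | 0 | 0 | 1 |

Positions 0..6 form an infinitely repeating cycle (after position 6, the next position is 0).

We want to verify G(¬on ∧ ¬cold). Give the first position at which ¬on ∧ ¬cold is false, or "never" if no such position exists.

2

Check ¬on ∧ ¬cold at each position in order: 0 ✓, 1 ✓.
At position 2 the labels are {hot, on}, so ¬on ∧ ¬cold is false there. This is the first violation.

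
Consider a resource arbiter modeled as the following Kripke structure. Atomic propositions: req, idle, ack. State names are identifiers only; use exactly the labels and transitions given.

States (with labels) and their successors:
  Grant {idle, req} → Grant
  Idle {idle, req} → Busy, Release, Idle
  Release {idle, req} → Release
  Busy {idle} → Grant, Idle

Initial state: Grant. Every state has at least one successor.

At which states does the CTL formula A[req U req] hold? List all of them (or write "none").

States satisfying req: {Grant, Idle, Release}.
States satisfying A[req U req]: {Grant, Idle, Release}.

{Grant, Idle, Release}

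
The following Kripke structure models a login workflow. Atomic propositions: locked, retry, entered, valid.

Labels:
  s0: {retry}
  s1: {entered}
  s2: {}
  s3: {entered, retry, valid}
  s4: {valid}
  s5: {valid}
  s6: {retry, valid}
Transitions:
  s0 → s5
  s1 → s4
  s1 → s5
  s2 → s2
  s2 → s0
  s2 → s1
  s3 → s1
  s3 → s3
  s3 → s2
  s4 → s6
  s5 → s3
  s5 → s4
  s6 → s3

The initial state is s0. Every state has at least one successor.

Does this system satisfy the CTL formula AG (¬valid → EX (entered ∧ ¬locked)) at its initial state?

Does not hold

States satisfying ¬valid → EX (entered ∧ ¬locked): {s2, s3, s4, s5, s6}.
States satisfying AG (¬valid → EX (entered ∧ ¬locked)): ∅.
s0 is reachable from s0 and violates ¬valid → EX (entered ∧ ¬locked), so AG fails at s0.
s0 ∉ Sat(AG (¬valid → EX (entered ∧ ¬locked))).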